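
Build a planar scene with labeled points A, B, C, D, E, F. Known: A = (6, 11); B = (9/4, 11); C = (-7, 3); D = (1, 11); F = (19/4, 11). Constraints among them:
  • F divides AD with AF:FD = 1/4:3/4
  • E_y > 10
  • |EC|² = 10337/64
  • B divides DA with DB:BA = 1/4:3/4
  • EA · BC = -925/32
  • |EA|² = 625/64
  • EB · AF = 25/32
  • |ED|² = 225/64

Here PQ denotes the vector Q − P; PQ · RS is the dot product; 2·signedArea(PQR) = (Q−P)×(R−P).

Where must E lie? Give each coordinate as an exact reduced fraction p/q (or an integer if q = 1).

1. E_x = 23/8  [EA · BC = -925/32 ∩ EB · AF = 25/32]
2. E_y = 11  [EA · BC = -925/32 ∩ EB · AF = 25/32]
   → E = (23/8, 11)

E = (23/8, 11)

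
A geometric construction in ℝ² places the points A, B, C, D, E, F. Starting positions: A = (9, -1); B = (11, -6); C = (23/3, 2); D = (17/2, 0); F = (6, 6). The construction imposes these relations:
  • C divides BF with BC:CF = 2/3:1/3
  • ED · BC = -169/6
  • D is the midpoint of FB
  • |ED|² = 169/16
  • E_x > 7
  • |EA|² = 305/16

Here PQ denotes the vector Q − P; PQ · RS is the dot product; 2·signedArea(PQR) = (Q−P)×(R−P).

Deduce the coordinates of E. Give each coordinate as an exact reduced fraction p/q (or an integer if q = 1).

E = (29/4, 3)

1. E_x = 29/4  [line 10/3·x + -8·y + -1/6 = 0 ∩ |ED|² = 169/16]
2. E_y = 3  [line 10/3·x + -8·y + -1/6 = 0 ∩ |ED|² = 169/16]
   → E = (29/4, 3)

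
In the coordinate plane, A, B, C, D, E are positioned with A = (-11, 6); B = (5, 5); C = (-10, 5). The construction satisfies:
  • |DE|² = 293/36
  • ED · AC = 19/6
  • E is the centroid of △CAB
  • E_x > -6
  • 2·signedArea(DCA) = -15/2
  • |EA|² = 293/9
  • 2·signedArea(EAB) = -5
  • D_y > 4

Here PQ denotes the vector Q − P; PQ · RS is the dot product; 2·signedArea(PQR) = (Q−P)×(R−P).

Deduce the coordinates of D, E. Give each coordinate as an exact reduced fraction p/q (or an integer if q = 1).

D = (-5/2, 5)
E = (-16/3, 16/3)

1. E_x = -16/3  [E is the centroid of △CAB]
2. E_y = 16/3  [E is the centroid of △CAB]
   → E = (-16/3, 16/3)
3. D_x = -5/2  [2·signedArea(DCA) = -15/2 ∩ ED · AC = 19/6]
4. D_y = 5  [2·signedArea(DCA) = -15/2 ∩ ED · AC = 19/6]
   → D = (-5/2, 5)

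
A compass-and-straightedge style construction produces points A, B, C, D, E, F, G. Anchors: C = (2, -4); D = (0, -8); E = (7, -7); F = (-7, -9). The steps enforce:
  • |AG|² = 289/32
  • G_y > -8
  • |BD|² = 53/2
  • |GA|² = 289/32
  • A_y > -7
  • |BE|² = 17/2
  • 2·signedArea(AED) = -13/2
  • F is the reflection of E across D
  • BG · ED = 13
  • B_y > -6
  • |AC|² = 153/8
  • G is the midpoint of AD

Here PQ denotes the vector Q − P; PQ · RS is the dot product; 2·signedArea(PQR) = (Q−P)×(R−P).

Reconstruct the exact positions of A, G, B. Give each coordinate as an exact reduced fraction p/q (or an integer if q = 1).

1. A_x = 23/4  [line 1·x + -7·y + -99/2 = 0 ∩ |AC|² = 153/8]
2. A_y = -25/4  [line 1·x + -7·y + -99/2 = 0 ∩ |AC|² = 153/8]
   → A = (23/4, -25/4)
3. G_x = 23/8  [G is the midpoint of AD]
4. G_y = -57/8  [G is the midpoint of AD]
   → G = (23/8, -57/8)
5. B_x = 9/2  [line 7·x + 1·y + -26 = 0 ∩ |BD|² = 53/2]
6. B_y = -11/2  [line 7·x + 1·y + -26 = 0 ∩ |BD|² = 53/2]
   → B = (9/2, -11/2)

A = (23/4, -25/4)
B = (9/2, -11/2)
G = (23/8, -57/8)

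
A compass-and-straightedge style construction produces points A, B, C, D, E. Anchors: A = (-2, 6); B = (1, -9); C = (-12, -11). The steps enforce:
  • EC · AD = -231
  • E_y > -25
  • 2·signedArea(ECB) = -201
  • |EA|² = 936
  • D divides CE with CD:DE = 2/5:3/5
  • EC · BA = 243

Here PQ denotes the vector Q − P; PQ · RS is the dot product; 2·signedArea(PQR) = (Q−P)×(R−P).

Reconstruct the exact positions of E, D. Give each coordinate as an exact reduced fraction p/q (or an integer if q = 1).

D = (-28/5, -81/5)
E = (4, -24)

1. E_x = 4  [EC · BA = 243 ∩ 2·signedArea(ECB) = -201]
2. E_y = -24  [EC · BA = 243 ∩ 2·signedArea(ECB) = -201]
   → E = (4, -24)
3. D_x = -28/5  [D divides CE with CD:DE = 2/5:3/5]
4. D_y = -81/5  [D divides CE with CD:DE = 2/5:3/5]
   → D = (-28/5, -81/5)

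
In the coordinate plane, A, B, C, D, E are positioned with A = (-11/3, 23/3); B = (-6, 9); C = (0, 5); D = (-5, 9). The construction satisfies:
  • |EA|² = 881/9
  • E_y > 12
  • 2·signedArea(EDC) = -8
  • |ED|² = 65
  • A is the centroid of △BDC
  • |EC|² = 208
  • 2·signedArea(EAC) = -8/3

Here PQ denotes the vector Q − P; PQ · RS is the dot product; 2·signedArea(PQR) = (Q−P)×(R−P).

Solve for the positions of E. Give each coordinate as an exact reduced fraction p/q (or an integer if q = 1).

E = (-12, 13)

1. E_x = -12  [2·signedArea(EAC) = -8/3 ∩ 2·signedArea(EDC) = -8]
2. E_y = 13  [2·signedArea(EAC) = -8/3 ∩ 2·signedArea(EDC) = -8]
   → E = (-12, 13)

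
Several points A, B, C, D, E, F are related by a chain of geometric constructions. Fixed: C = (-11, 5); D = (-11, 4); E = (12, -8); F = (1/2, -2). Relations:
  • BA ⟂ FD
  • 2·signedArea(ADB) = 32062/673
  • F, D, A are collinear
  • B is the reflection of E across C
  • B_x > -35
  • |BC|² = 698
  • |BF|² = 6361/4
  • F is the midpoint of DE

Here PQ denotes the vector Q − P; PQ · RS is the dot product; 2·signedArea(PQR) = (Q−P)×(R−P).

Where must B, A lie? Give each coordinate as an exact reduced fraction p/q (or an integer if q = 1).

1. B_x = -34  [B is the reflection of E across C]
2. B_y = 18  [B is the reflection of E across C]
   → B = (-34, 18)
3. A_x = -23434/673  [F, D, A are collinear ∩ BA ⟂ FD]
4. A_y = 11056/673  [F, D, A are collinear ∩ BA ⟂ FD]
   → A = (-23434/673, 11056/673)

A = (-23434/673, 11056/673)
B = (-34, 18)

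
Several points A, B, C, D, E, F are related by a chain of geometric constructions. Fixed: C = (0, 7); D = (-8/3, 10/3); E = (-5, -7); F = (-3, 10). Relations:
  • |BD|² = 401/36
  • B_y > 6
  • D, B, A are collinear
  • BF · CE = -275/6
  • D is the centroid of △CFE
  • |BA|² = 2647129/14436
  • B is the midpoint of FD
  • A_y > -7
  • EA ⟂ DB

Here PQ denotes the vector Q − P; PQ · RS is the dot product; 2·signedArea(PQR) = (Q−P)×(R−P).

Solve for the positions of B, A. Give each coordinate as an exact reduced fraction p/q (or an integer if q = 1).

A = (-865/401, -2750/401)
B = (-17/6, 20/3)

1. B_x = -17/6  [B is the midpoint of FD]
2. B_y = 20/3  [B is the midpoint of FD]
   → B = (-17/6, 20/3)
3. A_x = -865/401  [D, B, A are collinear ∩ EA ⟂ DB]
4. A_y = -2750/401  [D, B, A are collinear ∩ EA ⟂ DB]
   → A = (-865/401, -2750/401)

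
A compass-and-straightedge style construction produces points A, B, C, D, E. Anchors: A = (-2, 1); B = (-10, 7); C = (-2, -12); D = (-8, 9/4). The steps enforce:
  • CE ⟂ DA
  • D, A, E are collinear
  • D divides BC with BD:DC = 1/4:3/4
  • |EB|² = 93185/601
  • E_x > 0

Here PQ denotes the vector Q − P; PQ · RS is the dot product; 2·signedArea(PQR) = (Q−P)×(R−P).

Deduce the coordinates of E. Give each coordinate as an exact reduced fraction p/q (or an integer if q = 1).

E = (358/601, 276/601)

1. E_x = 358/601  [D, A, E are collinear ∩ CE ⟂ DA]
2. E_y = 276/601  [D, A, E are collinear ∩ CE ⟂ DA]
   → E = (358/601, 276/601)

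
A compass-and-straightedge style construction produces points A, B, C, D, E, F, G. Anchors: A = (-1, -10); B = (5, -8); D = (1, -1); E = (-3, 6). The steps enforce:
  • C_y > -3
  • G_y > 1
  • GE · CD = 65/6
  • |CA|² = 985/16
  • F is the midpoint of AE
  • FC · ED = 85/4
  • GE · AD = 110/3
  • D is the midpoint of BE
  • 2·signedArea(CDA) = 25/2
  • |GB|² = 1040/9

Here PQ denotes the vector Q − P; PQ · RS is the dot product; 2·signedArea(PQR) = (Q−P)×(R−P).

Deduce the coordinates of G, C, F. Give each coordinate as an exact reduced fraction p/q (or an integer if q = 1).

C = (2, -11/4)
F = (-2, -2)
G = (-1/3, 4/3)

1. G_x = -1/3  [line -2·x + -9·y + 34/3 = 0 ∩ |GB|² = 1040/9]
2. G_y = 4/3  [line -2·x + -9·y + 34/3 = 0 ∩ |GB|² = 1040/9]
   → G = (-1/3, 4/3)
3. C_x = 2  [2·signedArea(CDA) = 25/2 ∩ GE · CD = 65/6]
4. C_y = -11/4  [2·signedArea(CDA) = 25/2 ∩ GE · CD = 65/6]
   → C = (2, -11/4)
5. F_x = -2  [F is the midpoint of AE]
6. F_y = -2  [F is the midpoint of AE]
   → F = (-2, -2)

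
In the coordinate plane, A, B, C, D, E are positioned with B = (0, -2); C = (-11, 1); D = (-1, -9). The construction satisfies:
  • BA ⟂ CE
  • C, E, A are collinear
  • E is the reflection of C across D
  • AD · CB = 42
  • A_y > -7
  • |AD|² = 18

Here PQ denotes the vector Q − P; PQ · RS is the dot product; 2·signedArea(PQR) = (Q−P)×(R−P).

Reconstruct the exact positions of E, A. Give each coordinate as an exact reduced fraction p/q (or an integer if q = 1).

1. E_x = 9  [E is the reflection of C across D]
2. E_y = -19  [E is the reflection of C across D]
   → E = (9, -19)
3. A_x = -4  [C, E, A are collinear ∩ BA ⟂ CE]
4. A_y = -6  [C, E, A are collinear ∩ BA ⟂ CE]
   → A = (-4, -6)

A = (-4, -6)
E = (9, -19)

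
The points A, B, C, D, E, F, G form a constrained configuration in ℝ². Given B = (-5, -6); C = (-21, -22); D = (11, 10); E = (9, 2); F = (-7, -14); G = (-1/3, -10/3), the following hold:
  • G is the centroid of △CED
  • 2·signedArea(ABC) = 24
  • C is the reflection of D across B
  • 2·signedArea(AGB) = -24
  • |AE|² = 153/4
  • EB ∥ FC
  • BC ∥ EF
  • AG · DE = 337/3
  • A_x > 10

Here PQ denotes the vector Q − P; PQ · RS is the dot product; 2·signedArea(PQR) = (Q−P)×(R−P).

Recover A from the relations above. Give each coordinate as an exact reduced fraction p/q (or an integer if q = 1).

1. A_x = 21/2  [2·signedArea(AGB) = -24 ∩ 2·signedArea(ABC) = 24]
2. A_y = 8  [2·signedArea(AGB) = -24 ∩ 2·signedArea(ABC) = 24]
   → A = (21/2, 8)

A = (21/2, 8)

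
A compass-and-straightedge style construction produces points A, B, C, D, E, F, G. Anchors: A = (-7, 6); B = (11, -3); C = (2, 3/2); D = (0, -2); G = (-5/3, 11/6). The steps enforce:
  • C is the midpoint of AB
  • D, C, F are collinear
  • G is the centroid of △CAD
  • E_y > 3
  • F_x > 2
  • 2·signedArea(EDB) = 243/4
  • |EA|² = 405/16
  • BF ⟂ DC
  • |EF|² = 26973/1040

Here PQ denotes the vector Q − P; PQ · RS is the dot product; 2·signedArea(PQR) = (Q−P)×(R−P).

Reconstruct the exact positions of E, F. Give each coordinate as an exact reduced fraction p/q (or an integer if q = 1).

1. F_x = 148/65  [D, C, F are collinear ∩ BF ⟂ DC]
2. F_y = 129/65  [D, C, F are collinear ∩ BF ⟂ DC]
   → F = (148/65, 129/65)
3. E_x = -5/2  [line 1·x + 11·y + -155/4 = 0 ∩ |EF|² = 26973/1040]
4. E_y = 15/4  [line 1·x + 11·y + -155/4 = 0 ∩ |EF|² = 26973/1040]
   → E = (-5/2, 15/4)

E = (-5/2, 15/4)
F = (148/65, 129/65)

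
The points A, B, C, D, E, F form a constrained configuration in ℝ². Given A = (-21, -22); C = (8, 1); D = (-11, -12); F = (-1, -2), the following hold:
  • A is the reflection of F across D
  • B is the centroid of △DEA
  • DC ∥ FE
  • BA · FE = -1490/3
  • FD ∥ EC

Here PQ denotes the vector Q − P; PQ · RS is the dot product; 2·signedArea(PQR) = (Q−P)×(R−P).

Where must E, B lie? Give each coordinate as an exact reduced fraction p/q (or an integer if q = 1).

B = (-14/3, -23/3)
E = (18, 11)

1. E_x = 18  [FD ∥ EC ∩ DC ∥ FE]
2. E_y = 11  [FD ∥ EC ∩ DC ∥ FE]
   → E = (18, 11)
3. B_x = -14/3  [B is the centroid of △DEA]
4. B_y = -23/3  [B is the centroid of △DEA]
   → B = (-14/3, -23/3)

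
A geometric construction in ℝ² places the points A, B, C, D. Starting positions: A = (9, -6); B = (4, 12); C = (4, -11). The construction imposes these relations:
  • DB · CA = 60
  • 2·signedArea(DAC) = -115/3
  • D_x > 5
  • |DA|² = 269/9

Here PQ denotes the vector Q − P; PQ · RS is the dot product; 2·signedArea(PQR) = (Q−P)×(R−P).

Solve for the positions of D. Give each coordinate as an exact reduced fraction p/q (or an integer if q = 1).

D = (17/3, -5/3)

1. D_x = 17/3  [DB · CA = 60 ∩ 2·signedArea(DAC) = -115/3]
2. D_y = -5/3  [DB · CA = 60 ∩ 2·signedArea(DAC) = -115/3]
   → D = (17/3, -5/3)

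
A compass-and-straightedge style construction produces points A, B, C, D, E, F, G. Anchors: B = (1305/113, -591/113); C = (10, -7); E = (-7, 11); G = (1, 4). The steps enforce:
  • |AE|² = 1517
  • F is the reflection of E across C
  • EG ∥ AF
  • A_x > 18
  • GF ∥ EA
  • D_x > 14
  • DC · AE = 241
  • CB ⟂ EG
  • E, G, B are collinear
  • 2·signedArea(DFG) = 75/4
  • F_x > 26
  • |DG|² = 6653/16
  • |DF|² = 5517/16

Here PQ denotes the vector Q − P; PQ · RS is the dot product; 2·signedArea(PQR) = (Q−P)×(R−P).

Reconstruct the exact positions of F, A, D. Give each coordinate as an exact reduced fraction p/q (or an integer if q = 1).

A = (19, -18)
D = (57/4, -23/2)
F = (27, -25)

1. F_x = 27  [F is the reflection of E across C]
2. F_y = -25  [F is the reflection of E across C]
   → F = (27, -25)
3. A_x = 19  [EG ∥ AF ∩ GF ∥ EA]
4. A_y = -18  [EG ∥ AF ∩ GF ∥ EA]
   → A = (19, -18)
5. D_x = 57/4  [2·signedArea(DFG) = 75/4 ∩ DC · AE = 241]
6. D_y = -23/2  [2·signedArea(DFG) = 75/4 ∩ DC · AE = 241]
   → D = (57/4, -23/2)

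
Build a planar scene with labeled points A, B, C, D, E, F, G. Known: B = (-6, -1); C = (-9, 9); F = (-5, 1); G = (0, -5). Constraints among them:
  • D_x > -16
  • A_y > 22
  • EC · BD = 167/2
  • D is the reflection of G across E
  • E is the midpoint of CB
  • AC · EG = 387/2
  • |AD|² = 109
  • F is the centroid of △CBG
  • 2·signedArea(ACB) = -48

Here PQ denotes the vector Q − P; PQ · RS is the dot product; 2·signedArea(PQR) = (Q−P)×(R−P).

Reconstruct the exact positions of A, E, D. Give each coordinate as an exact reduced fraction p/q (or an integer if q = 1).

A = (-18, 23)
D = (-15, 13)
E = (-15/2, 4)

1. E_x = -15/2  [E is the midpoint of CB]
2. E_y = 4  [E is the midpoint of CB]
   → E = (-15/2, 4)
3. D_x = -15  [D is the reflection of G across E]
4. D_y = 13  [D is the reflection of G across E]
   → D = (-15, 13)
5. A_x = -18  [AC · EG = 387/2 ∩ 2·signedArea(ACB) = -48]
6. A_y = 23  [AC · EG = 387/2 ∩ 2·signedArea(ACB) = -48]
   → A = (-18, 23)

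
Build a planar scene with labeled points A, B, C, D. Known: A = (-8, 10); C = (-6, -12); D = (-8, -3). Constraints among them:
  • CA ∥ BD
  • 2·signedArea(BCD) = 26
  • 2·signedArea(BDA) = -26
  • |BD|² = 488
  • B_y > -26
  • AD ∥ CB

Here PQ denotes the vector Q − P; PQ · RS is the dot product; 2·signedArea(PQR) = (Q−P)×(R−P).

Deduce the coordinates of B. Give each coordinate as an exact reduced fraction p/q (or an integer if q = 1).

B = (-6, -25)

1. B_x = -6  [CA ∥ BD ∩ AD ∥ CB]
2. B_y = -25  [CA ∥ BD ∩ AD ∥ CB]
   → B = (-6, -25)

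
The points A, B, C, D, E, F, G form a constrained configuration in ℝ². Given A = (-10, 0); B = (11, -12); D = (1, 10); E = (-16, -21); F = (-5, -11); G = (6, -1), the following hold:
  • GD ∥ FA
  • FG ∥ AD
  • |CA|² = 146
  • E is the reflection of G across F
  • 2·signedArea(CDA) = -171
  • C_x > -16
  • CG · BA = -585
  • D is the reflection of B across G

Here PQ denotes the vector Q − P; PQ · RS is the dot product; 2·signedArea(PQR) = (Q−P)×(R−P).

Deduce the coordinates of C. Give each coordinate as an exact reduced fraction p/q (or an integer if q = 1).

1. C_x = -15  [2·signedArea(CDA) = -171 ∩ CG · BA = -585]
2. C_y = 11  [2·signedArea(CDA) = -171 ∩ CG · BA = -585]
   → C = (-15, 11)

C = (-15, 11)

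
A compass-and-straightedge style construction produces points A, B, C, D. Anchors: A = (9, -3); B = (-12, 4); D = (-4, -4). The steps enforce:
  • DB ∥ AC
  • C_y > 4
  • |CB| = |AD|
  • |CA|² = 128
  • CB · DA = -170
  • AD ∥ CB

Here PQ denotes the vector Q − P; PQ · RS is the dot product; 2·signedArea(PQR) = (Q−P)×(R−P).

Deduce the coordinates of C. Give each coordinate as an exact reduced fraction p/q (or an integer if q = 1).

C = (1, 5)

1. C_x = 1  [AD ∥ CB ∩ DB ∥ AC]
2. C_y = 5  [AD ∥ CB ∩ DB ∥ AC]
   → C = (1, 5)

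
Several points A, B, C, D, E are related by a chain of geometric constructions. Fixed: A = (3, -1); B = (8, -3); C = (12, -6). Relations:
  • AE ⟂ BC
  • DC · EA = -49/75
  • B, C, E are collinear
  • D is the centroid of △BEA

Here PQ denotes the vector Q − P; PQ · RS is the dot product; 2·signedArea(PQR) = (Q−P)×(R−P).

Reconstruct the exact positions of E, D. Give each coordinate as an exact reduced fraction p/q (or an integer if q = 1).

D = (371/75, -97/75)
E = (96/25, 3/25)

1. E_x = 96/25  [B, C, E are collinear ∩ AE ⟂ BC]
2. E_y = 3/25  [B, C, E are collinear ∩ AE ⟂ BC]
   → E = (96/25, 3/25)
3. D_x = 371/75  [D is the centroid of △BEA]
4. D_y = -97/75  [D is the centroid of △BEA]
   → D = (371/75, -97/75)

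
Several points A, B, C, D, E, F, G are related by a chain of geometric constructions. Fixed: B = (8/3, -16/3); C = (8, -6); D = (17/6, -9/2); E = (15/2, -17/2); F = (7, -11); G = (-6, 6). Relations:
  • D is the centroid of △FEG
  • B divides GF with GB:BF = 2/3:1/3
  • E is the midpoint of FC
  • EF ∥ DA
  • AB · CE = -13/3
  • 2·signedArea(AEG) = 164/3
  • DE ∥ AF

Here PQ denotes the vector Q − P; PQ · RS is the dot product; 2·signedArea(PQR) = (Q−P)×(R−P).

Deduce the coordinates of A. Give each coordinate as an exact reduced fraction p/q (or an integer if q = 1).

1. A_x = 7/3  [DE ∥ AF ∩ EF ∥ DA]
2. A_y = -7  [DE ∥ AF ∩ EF ∥ DA]
   → A = (7/3, -7)

A = (7/3, -7)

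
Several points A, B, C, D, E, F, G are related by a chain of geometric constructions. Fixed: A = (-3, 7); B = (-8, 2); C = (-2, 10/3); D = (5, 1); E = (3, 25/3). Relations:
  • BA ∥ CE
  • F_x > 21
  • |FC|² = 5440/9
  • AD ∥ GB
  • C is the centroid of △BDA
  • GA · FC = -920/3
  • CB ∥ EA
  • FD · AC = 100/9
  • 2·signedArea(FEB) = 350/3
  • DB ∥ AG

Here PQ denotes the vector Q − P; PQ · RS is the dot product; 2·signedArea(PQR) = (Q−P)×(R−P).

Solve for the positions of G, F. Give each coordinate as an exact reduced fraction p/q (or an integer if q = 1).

F = (22, 26/3)
G = (-16, 8)

1. G_x = -16  [AD ∥ GB ∩ DB ∥ AG]
2. G_y = 8  [AD ∥ GB ∩ DB ∥ AG]
   → G = (-16, 8)
3. F_x = 22  [2·signedArea(FEB) = 350/3 ∩ GA · FC = -920/3]
4. F_y = 26/3  [2·signedArea(FEB) = 350/3 ∩ GA · FC = -920/3]
   → F = (22, 26/3)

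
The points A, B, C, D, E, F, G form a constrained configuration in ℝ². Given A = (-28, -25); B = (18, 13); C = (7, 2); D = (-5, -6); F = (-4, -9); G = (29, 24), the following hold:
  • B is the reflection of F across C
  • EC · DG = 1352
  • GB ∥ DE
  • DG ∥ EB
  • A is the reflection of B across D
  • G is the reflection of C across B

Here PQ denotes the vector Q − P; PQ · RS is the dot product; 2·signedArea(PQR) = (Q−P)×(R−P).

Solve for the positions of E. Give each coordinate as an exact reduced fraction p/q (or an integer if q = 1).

1. E_x = -16  [DG ∥ EB ∩ GB ∥ DE]
2. E_y = -17  [DG ∥ EB ∩ GB ∥ DE]
   → E = (-16, -17)

E = (-16, -17)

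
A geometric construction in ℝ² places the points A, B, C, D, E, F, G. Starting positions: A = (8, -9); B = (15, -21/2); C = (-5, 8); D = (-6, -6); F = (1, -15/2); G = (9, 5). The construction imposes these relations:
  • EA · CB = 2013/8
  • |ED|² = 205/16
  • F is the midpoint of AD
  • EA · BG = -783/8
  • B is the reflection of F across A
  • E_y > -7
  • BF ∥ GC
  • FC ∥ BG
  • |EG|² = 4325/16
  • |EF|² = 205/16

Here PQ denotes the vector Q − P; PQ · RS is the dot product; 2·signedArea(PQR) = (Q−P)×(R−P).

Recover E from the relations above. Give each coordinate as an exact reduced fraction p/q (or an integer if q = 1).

E = (-5/2, -27/4)

1. E_x = -5/2  [EA · CB = 2013/8 ∩ EA · BG = -783/8]
2. E_y = -27/4  [EA · CB = 2013/8 ∩ EA · BG = -783/8]
   → E = (-5/2, -27/4)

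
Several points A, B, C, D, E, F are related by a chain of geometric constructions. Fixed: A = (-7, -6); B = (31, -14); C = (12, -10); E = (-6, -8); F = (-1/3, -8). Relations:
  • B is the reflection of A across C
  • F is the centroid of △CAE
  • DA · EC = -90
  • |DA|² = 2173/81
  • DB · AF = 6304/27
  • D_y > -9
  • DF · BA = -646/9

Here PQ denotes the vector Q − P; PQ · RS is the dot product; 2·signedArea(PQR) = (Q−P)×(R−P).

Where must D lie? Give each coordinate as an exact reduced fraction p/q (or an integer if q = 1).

D = (-20/9, -8)

1. D_x = -20/9  [DB · AF = 6304/27 ∩ DF · BA = -646/9]
2. D_y = -8  [DB · AF = 6304/27 ∩ DF · BA = -646/9]
   → D = (-20/9, -8)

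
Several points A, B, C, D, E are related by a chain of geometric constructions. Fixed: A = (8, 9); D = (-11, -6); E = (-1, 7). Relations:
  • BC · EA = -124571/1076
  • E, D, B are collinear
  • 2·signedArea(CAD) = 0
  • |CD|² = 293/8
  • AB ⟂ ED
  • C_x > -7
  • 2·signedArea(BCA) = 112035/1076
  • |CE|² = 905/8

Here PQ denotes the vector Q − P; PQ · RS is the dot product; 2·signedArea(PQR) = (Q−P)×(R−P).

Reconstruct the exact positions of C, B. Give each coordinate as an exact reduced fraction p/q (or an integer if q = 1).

B = (891/269, 3391/269)
C = (-25/4, -9/4)

1. C_x = -25/4  [line 15·x + -19·y + 51 = 0 ∩ |CD|² = 293/8]
2. C_y = -9/4  [line 15·x + -19·y + 51 = 0 ∩ |CD|² = 293/8]
   → C = (-25/4, -9/4)
3. B_x = 891/269  [E, D, B are collinear ∩ AB ⟂ ED]
4. B_y = 3391/269  [E, D, B are collinear ∩ AB ⟂ ED]
   → B = (891/269, 3391/269)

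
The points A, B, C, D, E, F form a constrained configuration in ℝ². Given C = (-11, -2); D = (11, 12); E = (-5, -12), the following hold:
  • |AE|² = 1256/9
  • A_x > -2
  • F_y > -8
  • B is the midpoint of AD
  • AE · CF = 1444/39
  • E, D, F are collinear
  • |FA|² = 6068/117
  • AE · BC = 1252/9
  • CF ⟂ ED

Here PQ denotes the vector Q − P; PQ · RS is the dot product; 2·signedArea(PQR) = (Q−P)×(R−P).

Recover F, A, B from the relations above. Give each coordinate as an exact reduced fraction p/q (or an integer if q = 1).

1. F_x = -29/13  [E, D, F are collinear ∩ CF ⟂ ED]
2. F_y = -102/13  [E, D, F are collinear ∩ CF ⟂ ED]
   → F = (-29/13, -102/13)
3. A_x = -5/3  [line -114/13·x + 76/13·y + -418/39 = 0 ∩ |AE|² = 1256/9]
4. A_y = -2/3  [line -114/13·x + 76/13·y + -418/39 = 0 ∩ |AE|² = 1256/9]
   → A = (-5/3, -2/3)
5. B_x = 14/3  [AE · BC = 1252/9 ∩ B is the midpoint of AD]
6. B_y = 17/3  [AE · BC = 1252/9 ∩ B is the midpoint of AD]
   → B = (14/3, 17/3)

A = (-5/3, -2/3)
B = (14/3, 17/3)
F = (-29/13, -102/13)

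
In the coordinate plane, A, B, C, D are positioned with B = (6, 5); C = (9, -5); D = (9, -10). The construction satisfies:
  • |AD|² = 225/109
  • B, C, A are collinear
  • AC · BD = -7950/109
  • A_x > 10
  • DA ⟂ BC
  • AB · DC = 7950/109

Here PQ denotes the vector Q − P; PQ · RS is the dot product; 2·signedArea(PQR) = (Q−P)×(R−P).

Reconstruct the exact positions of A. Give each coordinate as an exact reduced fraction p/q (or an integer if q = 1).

A = (1131/109, -1045/109)

1. A_x = 1131/109  [B, C, A are collinear ∩ DA ⟂ BC]
2. A_y = -1045/109  [B, C, A are collinear ∩ DA ⟂ BC]
   → A = (1131/109, -1045/109)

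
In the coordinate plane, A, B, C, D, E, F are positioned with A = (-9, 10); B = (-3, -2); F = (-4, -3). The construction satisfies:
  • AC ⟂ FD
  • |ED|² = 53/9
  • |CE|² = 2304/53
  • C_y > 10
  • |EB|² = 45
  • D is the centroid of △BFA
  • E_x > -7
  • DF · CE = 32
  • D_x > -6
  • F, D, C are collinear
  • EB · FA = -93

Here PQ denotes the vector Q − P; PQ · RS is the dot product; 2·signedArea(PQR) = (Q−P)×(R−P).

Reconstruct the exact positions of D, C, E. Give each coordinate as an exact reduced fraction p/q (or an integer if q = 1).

C = (-414/53, 548/53)
D = (-16/3, 5/3)
E = (-6, 4)

1. D_x = -16/3  [D is the centroid of △BFA]
2. D_y = 5/3  [D is the centroid of △BFA]
   → D = (-16/3, 5/3)
3. C_x = -414/53  [F, D, C are collinear ∩ AC ⟂ FD]
4. C_y = 548/53  [F, D, C are collinear ∩ AC ⟂ FD]
   → C = (-414/53, 548/53)
5. E_x = -6  [EB · FA = -93 ∩ DF · CE = 32]
6. E_y = 4  [EB · FA = -93 ∩ DF · CE = 32]
   → E = (-6, 4)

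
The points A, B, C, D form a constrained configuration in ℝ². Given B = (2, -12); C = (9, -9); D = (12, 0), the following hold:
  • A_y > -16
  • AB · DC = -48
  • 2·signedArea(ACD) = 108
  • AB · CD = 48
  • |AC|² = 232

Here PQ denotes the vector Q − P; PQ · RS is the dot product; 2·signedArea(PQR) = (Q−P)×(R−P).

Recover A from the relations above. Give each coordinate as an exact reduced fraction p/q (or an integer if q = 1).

1. A_x = -5  [AB · CD = 48 ∩ 2·signedArea(ACD) = 108]
2. A_y = -15  [AB · CD = 48 ∩ 2·signedArea(ACD) = 108]
   → A = (-5, -15)

A = (-5, -15)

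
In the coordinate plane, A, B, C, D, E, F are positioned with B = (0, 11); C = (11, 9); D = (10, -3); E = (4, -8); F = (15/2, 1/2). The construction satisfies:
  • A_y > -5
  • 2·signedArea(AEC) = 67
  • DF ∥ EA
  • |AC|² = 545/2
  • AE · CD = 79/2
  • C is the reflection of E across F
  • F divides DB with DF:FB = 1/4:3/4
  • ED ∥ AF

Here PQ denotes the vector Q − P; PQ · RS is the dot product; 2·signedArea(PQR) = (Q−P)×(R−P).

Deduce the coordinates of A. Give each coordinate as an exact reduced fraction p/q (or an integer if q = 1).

A = (3/2, -9/2)

1. A_x = 3/2  [ED ∥ AF ∩ DF ∥ EA]
2. A_y = -9/2  [ED ∥ AF ∩ DF ∥ EA]
   → A = (3/2, -9/2)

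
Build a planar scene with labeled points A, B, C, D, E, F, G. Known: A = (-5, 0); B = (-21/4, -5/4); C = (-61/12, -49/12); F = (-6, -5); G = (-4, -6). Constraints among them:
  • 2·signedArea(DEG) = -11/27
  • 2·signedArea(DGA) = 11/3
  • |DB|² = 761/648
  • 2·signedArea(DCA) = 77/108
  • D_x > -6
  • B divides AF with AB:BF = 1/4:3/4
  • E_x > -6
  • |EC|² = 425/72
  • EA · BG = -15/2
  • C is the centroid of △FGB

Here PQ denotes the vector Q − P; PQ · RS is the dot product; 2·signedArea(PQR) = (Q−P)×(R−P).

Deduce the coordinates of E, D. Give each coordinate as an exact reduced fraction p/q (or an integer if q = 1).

1. E_x = -16/3  [line -5/4·x + 19/4·y + 5/4 = 0 ∩ |EC|² = 425/72]
2. E_y = -5/3  [line -5/4·x + 19/4·y + 5/4 = 0 ∩ |EC|² = 425/72]
   → E = (-16/3, -5/3)
3. D_x = -47/9  [2·signedArea(DCA) = 77/108 ∩ 2·signedArea(DGA) = 11/3]
4. D_y = -7/3  [2·signedArea(DCA) = 77/108 ∩ 2·signedArea(DGA) = 11/3]
   → D = (-47/9, -7/3)

D = (-47/9, -7/3)
E = (-16/3, -5/3)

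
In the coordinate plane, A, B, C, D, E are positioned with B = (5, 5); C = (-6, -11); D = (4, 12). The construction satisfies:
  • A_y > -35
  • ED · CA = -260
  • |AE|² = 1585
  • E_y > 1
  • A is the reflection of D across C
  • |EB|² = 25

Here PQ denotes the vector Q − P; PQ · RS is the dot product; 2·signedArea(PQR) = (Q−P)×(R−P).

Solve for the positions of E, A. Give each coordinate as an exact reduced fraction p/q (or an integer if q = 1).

1. A_x = -16  [A is the reflection of D across C]
2. A_y = -34  [A is the reflection of D across C]
   → A = (-16, -34)
3. E_x = 1  [line 10·x + 23·y + -56 = 0 ∩ |EB|² = 25]
4. E_y = 2  [line 10·x + 23·y + -56 = 0 ∩ |EB|² = 25]
   → E = (1, 2)

A = (-16, -34)
E = (1, 2)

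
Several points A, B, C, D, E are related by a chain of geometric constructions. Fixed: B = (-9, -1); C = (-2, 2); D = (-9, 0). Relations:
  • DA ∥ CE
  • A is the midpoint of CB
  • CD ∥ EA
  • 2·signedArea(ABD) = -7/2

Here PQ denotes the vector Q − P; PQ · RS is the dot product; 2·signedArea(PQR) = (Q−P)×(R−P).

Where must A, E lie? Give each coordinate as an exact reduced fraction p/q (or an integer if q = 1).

A = (-11/2, 1/2)
E = (3/2, 5/2)

1. A_x = -11/2  [A is the midpoint of CB]
2. A_y = 1/2  [A is the midpoint of CB]
   → A = (-11/2, 1/2)
3. E_x = 3/2  [CD ∥ EA ∩ DA ∥ CE]
4. E_y = 5/2  [CD ∥ EA ∩ DA ∥ CE]
   → E = (3/2, 5/2)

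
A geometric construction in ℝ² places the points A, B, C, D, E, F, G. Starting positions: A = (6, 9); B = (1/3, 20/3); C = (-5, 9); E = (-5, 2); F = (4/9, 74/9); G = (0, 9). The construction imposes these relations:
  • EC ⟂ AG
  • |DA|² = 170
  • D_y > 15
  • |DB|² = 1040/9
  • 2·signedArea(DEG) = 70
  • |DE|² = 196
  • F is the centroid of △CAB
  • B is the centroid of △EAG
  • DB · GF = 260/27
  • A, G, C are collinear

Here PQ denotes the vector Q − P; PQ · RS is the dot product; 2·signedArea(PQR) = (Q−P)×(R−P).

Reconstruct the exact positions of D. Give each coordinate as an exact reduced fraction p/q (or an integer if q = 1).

D = (-5, 16)

1. D_x = -5  [2·signedArea(DEG) = 70 ∩ DB · GF = 260/27]
2. D_y = 16  [2·signedArea(DEG) = 70 ∩ DB · GF = 260/27]
   → D = (-5, 16)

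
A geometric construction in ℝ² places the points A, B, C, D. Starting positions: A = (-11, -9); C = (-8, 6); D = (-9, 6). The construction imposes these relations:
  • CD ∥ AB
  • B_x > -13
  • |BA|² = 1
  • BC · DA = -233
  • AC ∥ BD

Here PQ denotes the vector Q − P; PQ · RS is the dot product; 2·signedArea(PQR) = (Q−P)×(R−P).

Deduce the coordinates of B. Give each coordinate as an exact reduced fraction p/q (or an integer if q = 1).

B = (-12, -9)

1. B_x = -12  [AC ∥ BD ∩ CD ∥ AB]
2. B_y = -9  [AC ∥ BD ∩ CD ∥ AB]
   → B = (-12, -9)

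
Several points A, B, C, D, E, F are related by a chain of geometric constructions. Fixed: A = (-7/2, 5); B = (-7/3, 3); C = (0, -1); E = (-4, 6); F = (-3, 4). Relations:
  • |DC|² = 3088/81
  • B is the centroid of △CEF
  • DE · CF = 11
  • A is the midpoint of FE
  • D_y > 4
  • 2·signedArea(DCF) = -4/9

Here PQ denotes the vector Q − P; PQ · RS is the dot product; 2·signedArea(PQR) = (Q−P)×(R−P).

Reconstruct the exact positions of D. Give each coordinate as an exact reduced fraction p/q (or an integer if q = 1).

D = (-28/9, 13/3)

1. D_x = -28/9  [2·signedArea(DCF) = -4/9 ∩ DE · CF = 11]
2. D_y = 13/3  [2·signedArea(DCF) = -4/9 ∩ DE · CF = 11]
   → D = (-28/9, 13/3)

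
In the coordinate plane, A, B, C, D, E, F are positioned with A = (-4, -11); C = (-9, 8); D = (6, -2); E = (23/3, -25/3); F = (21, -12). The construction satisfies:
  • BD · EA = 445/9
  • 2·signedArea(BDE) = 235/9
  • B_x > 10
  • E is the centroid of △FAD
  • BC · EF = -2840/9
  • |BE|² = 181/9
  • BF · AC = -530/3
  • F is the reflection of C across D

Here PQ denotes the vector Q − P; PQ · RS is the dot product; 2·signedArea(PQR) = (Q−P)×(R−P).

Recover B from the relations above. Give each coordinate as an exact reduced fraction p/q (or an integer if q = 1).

1. B_x = 11  [BD · EA = 445/9 ∩ 2·signedArea(BDE) = 235/9]
2. B_y = -16/3  [BD · EA = 445/9 ∩ 2·signedArea(BDE) = 235/9]
   → B = (11, -16/3)

B = (11, -16/3)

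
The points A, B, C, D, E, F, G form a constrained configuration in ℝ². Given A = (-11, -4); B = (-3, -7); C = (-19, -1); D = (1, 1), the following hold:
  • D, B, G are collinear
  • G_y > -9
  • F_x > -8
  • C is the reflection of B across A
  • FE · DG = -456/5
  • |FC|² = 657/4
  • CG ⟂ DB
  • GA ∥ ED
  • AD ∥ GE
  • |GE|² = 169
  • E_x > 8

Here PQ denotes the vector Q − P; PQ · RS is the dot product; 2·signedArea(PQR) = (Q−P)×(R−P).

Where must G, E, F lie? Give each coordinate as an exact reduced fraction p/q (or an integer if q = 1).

1. G_x = -19/5  [D, B, G are collinear ∩ CG ⟂ DB]
2. G_y = -43/5  [D, B, G are collinear ∩ CG ⟂ DB]
   → G = (-19/5, -43/5)
3. E_x = 41/5  [GA ∥ ED ∩ AD ∥ GE]
4. E_y = -18/5  [GA ∥ ED ∩ AD ∥ GE]
   → E = (41/5, -18/5)
5. F_x = -7  [line 24/5·x + 48/5·y + 432/5 = 0 ∩ |FC|² = 657/4]
6. F_y = -11/2  [line 24/5·x + 48/5·y + 432/5 = 0 ∩ |FC|² = 657/4]
   → F = (-7, -11/2)

E = (41/5, -18/5)
F = (-7, -11/2)
G = (-19/5, -43/5)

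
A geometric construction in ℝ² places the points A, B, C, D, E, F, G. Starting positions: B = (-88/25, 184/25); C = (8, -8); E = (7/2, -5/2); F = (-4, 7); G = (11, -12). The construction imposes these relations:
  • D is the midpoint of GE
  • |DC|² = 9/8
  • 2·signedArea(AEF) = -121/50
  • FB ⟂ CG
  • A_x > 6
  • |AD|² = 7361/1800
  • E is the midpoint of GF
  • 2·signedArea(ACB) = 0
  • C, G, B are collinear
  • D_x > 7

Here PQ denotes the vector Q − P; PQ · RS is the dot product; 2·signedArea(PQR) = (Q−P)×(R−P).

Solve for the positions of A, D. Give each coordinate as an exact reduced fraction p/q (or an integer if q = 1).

1. A_x = 154/25  [2·signedArea(ACB) = 0 ∩ 2·signedArea(AEF) = -121/50]
2. A_y = -416/75  [2·signedArea(ACB) = 0 ∩ 2·signedArea(AEF) = -121/50]
   → A = (154/25, -416/75)
3. D_x = 29/4  [D is the midpoint of GE]
4. D_y = -29/4  [D is the midpoint of GE]
   → D = (29/4, -29/4)

A = (154/25, -416/75)
D = (29/4, -29/4)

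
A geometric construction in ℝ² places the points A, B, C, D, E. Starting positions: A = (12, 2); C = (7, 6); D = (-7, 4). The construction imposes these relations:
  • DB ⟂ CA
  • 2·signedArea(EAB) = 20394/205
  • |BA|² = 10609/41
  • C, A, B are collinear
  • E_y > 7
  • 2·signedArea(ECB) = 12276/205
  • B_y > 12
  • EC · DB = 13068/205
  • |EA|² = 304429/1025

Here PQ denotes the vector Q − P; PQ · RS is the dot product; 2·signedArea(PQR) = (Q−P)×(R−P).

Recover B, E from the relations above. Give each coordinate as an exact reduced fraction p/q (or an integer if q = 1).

1. B_x = -23/41  [C, A, B are collinear ∩ DB ⟂ CA]
2. B_y = 494/41  [C, A, B are collinear ∩ DB ⟂ CA]
   → B = (-23/41, 494/41)
3. E_x = -907/205  [line -248/41·x + -310/41·y + 5704/205 = 0 ∩ |EA|² = 304429/1025]
4. E_y = 296/41  [line -248/41·x + -310/41·y + 5704/205 = 0 ∩ |EA|² = 304429/1025]
   → E = (-907/205, 296/41)

B = (-23/41, 494/41)
E = (-907/205, 296/41)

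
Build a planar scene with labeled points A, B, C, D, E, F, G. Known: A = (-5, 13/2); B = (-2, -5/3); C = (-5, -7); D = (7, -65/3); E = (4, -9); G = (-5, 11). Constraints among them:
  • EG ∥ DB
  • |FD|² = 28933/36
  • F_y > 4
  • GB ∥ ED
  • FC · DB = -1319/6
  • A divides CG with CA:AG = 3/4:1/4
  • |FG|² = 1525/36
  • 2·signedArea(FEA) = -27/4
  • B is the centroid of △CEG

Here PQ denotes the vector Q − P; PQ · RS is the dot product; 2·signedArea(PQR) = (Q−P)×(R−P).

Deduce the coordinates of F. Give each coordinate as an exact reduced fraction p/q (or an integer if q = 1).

1. F_x = -7/2  [FC · DB = -1319/6 ∩ 2·signedArea(FEA) = -27/4]
2. F_y = 14/3  [FC · DB = -1319/6 ∩ 2·signedArea(FEA) = -27/4]
   → F = (-7/2, 14/3)

F = (-7/2, 14/3)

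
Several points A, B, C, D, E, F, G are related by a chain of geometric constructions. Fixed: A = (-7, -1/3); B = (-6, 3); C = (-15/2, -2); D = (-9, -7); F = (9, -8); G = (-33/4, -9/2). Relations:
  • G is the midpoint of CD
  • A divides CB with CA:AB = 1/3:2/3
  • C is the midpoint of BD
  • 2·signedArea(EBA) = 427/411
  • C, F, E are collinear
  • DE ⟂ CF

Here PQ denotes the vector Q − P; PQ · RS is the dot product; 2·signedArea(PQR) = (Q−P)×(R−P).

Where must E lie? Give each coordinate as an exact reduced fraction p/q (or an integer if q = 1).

1. E_x = -989/137  [C, F, E are collinear ∩ DE ⟂ CF]
2. E_y = -288/137  [C, F, E are collinear ∩ DE ⟂ CF]
   → E = (-989/137, -288/137)

E = (-989/137, -288/137)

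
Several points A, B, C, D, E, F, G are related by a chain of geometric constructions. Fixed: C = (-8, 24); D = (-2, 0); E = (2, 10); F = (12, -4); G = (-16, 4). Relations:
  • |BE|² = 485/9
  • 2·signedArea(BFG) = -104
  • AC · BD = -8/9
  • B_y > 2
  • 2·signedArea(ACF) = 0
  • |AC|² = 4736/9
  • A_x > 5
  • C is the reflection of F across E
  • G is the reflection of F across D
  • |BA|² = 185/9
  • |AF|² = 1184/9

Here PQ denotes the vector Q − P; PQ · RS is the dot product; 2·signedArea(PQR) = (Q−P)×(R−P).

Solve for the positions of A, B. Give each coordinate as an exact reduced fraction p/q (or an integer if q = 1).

1. A_x = 16/3  [line 28·x + 20·y + -256 = 0 ∩ |AC|² = 4736/9]
2. A_y = 16/3  [line 28·x + 20·y + -256 = 0 ∩ |AC|² = 4736/9]
   → A = (16/3, 16/3)
3. B_x = 5/3  [2·signedArea(BFG) = -104 ∩ AC · BD = -8/9]
4. B_y = 8/3  [2·signedArea(BFG) = -104 ∩ AC · BD = -8/9]
   → B = (5/3, 8/3)

A = (16/3, 16/3)
B = (5/3, 8/3)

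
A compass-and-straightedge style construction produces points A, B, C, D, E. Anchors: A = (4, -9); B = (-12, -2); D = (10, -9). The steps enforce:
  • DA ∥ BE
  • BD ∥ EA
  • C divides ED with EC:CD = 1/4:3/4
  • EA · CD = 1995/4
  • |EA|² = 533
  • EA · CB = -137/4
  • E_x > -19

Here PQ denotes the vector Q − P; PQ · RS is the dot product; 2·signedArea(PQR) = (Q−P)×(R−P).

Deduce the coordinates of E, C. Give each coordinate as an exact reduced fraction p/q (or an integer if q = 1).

C = (-11, -15/4)
E = (-18, -2)

1. E_x = -18  [BD ∥ EA ∩ DA ∥ BE]
2. E_y = -2  [BD ∥ EA ∩ DA ∥ BE]
   → E = (-18, -2)
3. C_x = -11  [C divides ED with EC:CD = 1/4:3/4]
4. C_y = -15/4  [C divides ED with EC:CD = 1/4:3/4]
   → C = (-11, -15/4)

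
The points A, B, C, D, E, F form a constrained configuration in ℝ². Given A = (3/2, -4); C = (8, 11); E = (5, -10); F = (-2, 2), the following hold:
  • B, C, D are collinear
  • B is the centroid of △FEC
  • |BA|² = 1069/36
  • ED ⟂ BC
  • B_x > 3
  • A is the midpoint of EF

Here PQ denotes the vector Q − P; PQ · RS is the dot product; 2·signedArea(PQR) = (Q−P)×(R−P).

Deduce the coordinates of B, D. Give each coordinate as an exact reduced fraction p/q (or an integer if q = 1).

B = (11/3, 1)
D = (-145/1069, -8311/1069)

1. B_x = 11/3  [B is the centroid of △FEC]
2. B_y = 1  [B is the centroid of △FEC]
   → B = (11/3, 1)
3. D_x = -145/1069  [B, C, D are collinear ∩ ED ⟂ BC]
4. D_y = -8311/1069  [B, C, D are collinear ∩ ED ⟂ BC]
   → D = (-145/1069, -8311/1069)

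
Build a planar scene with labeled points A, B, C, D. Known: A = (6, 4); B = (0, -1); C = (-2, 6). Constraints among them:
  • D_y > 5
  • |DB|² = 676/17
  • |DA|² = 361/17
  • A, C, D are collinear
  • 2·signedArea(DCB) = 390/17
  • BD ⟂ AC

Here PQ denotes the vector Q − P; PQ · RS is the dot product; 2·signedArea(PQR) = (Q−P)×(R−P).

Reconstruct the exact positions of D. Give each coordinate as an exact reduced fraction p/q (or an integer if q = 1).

D = (26/17, 87/17)

1. D_x = 26/17  [A, C, D are collinear ∩ BD ⟂ AC]
2. D_y = 87/17  [A, C, D are collinear ∩ BD ⟂ AC]
   → D = (26/17, 87/17)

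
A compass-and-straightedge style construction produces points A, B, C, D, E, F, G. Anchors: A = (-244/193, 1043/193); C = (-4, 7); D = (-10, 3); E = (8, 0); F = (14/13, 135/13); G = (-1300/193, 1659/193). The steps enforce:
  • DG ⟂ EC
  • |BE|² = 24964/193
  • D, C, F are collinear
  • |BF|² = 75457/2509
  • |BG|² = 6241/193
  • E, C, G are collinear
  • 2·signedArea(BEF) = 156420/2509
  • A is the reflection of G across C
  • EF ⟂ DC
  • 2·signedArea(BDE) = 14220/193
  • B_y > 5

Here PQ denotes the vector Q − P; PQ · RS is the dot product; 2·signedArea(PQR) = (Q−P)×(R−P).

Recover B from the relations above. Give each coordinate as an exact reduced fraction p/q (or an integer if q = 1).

1. B_x = -352/193  [2·signedArea(BDE) = 14220/193 ∩ 2·signedArea(BEF) = 156420/2509]
2. B_y = 1106/193  [2·signedArea(BDE) = 14220/193 ∩ 2·signedArea(BEF) = 156420/2509]
   → B = (-352/193, 1106/193)

B = (-352/193, 1106/193)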